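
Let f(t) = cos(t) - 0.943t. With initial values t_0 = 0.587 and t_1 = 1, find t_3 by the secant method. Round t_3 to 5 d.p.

Secant update: t_(k+1) = t_k − f(t_k)·(t_k − t_(k-1))/(f(t_k) − f(t_(k-1))).
f(t_0) = 0.279065, f(t_1) = -0.402698
t_2 = 1.000000 - (-0.402698)·(1.000000 - 0.587000)/(-0.402698 - (0.279065)) = 0.756053; f(t_2) = 0.014592
t_3 = 0.756053 - (0.014592)·(0.756053 - 1.000000)/(0.014592 - (-0.402698)) = 0.764583; f(t_3) = 0.000669

0.76458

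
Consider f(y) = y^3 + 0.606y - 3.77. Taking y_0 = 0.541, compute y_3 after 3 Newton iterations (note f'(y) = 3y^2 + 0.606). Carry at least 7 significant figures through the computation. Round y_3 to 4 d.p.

y_0 = 0.541000: f = -3.283814, f' = 1.484043 → y_1 = 0.541000 - (-3.283814)/(1.484043) = 2.753748
y_1 = 2.753748: f = 18.780801, f' = 23.355389 → y_2 = 2.753748 - (18.780801)/(23.355389) = 1.949617
y_2 = 1.949617: f = 4.821973, f' = 12.009018 → y_3 = 1.949617 - (4.821973)/(12.009018) = 1.548088

1.5481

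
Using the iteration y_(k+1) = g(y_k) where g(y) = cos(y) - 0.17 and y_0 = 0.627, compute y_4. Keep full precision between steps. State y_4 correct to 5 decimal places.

y_1 = g(0.627000) = 0.639791
y_2 = g(0.639791) = 0.632220
y_3 = g(0.632220) = 0.636717
y_4 = g(0.636717) = 0.634052

0.63405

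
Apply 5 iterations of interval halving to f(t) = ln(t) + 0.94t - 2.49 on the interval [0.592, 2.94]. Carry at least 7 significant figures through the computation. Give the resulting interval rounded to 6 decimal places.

f(0.592000) = -2.457769, f(2.940000) = 1.352010 (opposite signs)
step 1: m = 1.766000, f(m) = -0.261243 < 0 → root in [1.766000, 2.940000]
step 2: m = 2.353000, f(m) = 0.577511 > 0 → root in [1.766000, 2.353000]
step 3: m = 2.059500, f(m) = 0.168393 > 0 → root in [1.766000, 2.059500]
step 4: m = 1.912750, f(m) = -0.043473 < 0 → root in [1.912750, 2.059500]
step 5: m = 1.986125, f(m) = 0.063143 > 0 → root in [1.912750, 1.986125]

[1.912750, 1.986125]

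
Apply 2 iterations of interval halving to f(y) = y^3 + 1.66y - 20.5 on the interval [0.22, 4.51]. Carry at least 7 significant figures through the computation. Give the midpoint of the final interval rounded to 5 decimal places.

2.90125

f(0.220000) = -20.124152, f(4.510000) = 78.720451 (opposite signs)
step 1: m = 2.365000, f(m) = -3.346123 < 0 → root in [2.365000, 4.510000]
step 2: m = 3.437500, f(m) = 25.825146 > 0 → root in [2.365000, 3.437500]
Midpoint of [2.365000, 3.437500] = 2.901250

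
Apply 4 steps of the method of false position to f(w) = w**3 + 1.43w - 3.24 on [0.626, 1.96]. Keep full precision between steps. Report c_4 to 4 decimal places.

f(0.626000) = -2.099506, f(1.960000) = 7.092336
step 1: c = 0.930699, f(c) = -1.102930 < 0 → new bracket [0.930699, 1.960000]
step 2: c = 1.069223, f(c) = -0.488633 < 0 → new bracket [1.069223, 1.960000]
step 3: c = 1.126639, f(c) = -0.198848 < 0 → new bracket [1.126639, 1.960000]
step 4: c = 1.149366, f(c) = -0.078044 < 0 → new bracket [1.149366, 1.960000]

1.1494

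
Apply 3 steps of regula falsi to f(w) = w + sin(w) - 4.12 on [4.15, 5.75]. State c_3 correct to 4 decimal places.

5.0519

f(4.150000) = -0.815984, f(5.750000) = 1.121721
step 1: c = 4.823773, f(c) = -0.290030 < 0 → new bracket [4.823773, 5.750000]
step 2: c = 5.014057, f(c) = -0.060785 < 0 → new bracket [5.014057, 5.750000]
step 3: c = 5.051887, f(c) = -0.011035 < 0 → new bracket [5.051887, 5.750000]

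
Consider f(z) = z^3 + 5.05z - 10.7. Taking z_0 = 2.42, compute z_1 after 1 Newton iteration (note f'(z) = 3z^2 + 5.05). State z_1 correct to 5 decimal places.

1.72619

Newton update: z ← z − f(z)/f'(z).
z_0 = 2.420000: f = 15.693488, f' = 22.619200 → z_1 = 2.420000 - (15.693488)/(22.619200) = 1.726187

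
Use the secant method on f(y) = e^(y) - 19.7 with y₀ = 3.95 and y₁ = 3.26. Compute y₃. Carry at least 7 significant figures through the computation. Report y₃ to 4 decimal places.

f(y_0) = 32.235367, f(y_1) = 6.349537
y_2 = 3.260000 - (6.349537)·(3.260000 - 3.950000)/(6.349537 - (32.235367)) = 3.090750; f(y_2) = 2.293564
y_3 = 3.090750 - (2.293564)·(3.090750 - 3.260000)/(2.293564 - (6.349537)) = 2.995043; f(y_3) = 0.286212

2.9950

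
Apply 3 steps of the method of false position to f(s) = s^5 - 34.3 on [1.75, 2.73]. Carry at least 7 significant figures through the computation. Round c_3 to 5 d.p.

1.98937

f(1.750000) = -17.886914, f(2.730000) = 117.339811
step 1: c = 1.879628, f(c) = -10.838294 < 0 → new bracket [1.879628, 2.730000]
step 2: c = 1.951533, f(c) = -5.993969 < 0 → new bracket [1.951533, 2.730000]
step 3: c = 1.989366, f(c) = -3.141743 < 0 → new bracket [1.989366, 2.730000]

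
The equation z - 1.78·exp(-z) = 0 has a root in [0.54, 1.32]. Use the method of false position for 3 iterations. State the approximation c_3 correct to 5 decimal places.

False-position update: c = (a·f(b) − b·f(a))/(f(b) − f(a)); replace the endpoint whose sign matches f(c).
f(0.540000) = -0.497292, f(1.320000) = 0.844499
step 1: c = 0.829082, f(c) = 0.052201 > 0 → new bracket [0.540000, 0.829082]
step 2: c = 0.801619, f(c) = 0.003108 > 0 → new bracket [0.540000, 0.801619]
step 3: c = 0.799994, f(c) = 0.000185 > 0 → new bracket [0.540000, 0.799994]

0.79999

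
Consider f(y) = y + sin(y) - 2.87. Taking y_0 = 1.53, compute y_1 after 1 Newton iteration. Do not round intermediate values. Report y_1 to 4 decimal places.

1.8575

f'(y) = 1 + cos(y)
y_0 = 1.530000: f = -0.340832, f' = 1.040785 → y_1 = 1.530000 - (-0.340832)/(1.040785) = 1.857476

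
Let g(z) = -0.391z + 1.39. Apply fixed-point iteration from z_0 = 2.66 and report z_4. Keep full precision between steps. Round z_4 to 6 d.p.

1.038096

z_1 = g(2.660000) = 0.349940
z_2 = g(0.349940) = 1.253173
z_3 = g(1.253173) = 0.900009
z_4 = g(0.900009) = 1.038096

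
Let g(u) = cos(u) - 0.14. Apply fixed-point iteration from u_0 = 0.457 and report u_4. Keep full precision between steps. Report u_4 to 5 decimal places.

u_1 = g(0.457000) = 0.757380
u_2 = g(0.757380) = 0.586638
u_3 = g(0.586638) = 0.692806
u_4 = g(0.692806) = 0.629457

0.62946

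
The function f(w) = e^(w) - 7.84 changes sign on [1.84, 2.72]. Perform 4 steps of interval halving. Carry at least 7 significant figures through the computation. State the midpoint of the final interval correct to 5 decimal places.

f(1.840000) = -1.543462, f(2.720000) = 7.340322 (opposite signs)
step 1: m = 2.280000, f(m) = 1.936680 > 0 → root in [1.840000, 2.280000]
step 2: m = 2.060000, f(m) = 0.005970 > 0 → root in [1.840000, 2.060000]
step 3: m = 1.950000, f(m) = -0.811312 < 0 → root in [1.950000, 2.060000]
step 4: m = 2.005000, f(m) = -0.413906 < 0 → root in [2.005000, 2.060000]
Midpoint of [2.005000, 2.060000] = 2.032500

2.03250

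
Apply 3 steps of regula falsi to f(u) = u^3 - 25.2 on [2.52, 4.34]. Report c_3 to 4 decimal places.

False-position update: c = (a·f(b) − b·f(a))/(f(b) − f(a)); replace the endpoint whose sign matches f(c).
f(2.520000) = -9.196992, f(4.340000) = 56.546504
step 1: c = 2.774604, f(c) = -3.839924 < 0 → new bracket [2.774604, 4.340000]
step 2: c = 2.874146, f(c) = -1.457503 < 0 → new bracket [2.874146, 4.340000]
step 3: c = 2.910979, f(c) = -0.532944 < 0 → new bracket [2.910979, 4.340000]

2.9110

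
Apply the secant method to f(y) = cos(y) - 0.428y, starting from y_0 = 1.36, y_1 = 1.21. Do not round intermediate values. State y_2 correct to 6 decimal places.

Secant update: y_(k+1) = y_k − f(y_k)·(y_k − y_(k-1))/(f(y_k) − f(y_(k-1))).
f(y_0) = -0.372841, f(y_1) = -0.164861
y_2 = 1.210000 - (-0.164861)·(1.210000 - 1.360000)/(-0.164861 - (-0.372841)) = 1.091099; f(y_2) = -0.005480

1.091099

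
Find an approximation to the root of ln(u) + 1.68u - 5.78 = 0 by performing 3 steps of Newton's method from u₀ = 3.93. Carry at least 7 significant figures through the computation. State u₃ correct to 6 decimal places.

f'(u) = 1/u + 1.68
u_0 = 3.930000: f = 2.191039, f' = 1.934453 → u_1 = 3.930000 - (2.191039)/(1.934453) = 2.797360
u_1 = 2.797360: f = -0.051760, f' = 2.037480 → u_2 = 2.797360 - (-0.051760)/(2.037480) = 2.822763
u_2 = 2.822763: f = -0.000041, f' = 2.034263 → u_3 = 2.822763 - (-0.000041)/(2.034263) = 2.822784

2.822784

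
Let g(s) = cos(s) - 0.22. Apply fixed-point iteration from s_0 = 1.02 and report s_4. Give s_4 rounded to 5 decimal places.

0.64669

s_1 = g(1.020000) = 0.303366
s_2 = g(0.303366) = 0.734336
s_3 = g(0.734336) = 0.522276
s_4 = g(0.522276) = 0.646686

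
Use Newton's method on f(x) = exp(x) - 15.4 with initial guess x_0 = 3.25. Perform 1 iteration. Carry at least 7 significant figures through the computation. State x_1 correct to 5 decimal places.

2.84712

Newton update: x ← x − f(x)/f'(x).
f'(x) = exp(x)
x_0 = 3.250000: f = 10.390340, f' = 25.790340 → x_1 = 3.250000 - (10.390340)/(25.790340) = 2.847123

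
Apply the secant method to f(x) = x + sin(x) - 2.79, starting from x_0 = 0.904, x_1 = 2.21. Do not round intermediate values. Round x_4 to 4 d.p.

f(x_0) = -1.100193, f(x_1) = 0.222571
x_2 = 2.210000 - (0.222571)·(2.210000 - 0.904000)/(0.222571 - (-1.100193)) = 1.990250; f(x_2) = 0.113561
x_3 = 1.990250 - (0.113561)·(1.990250 - 2.210000)/(0.113561 - (0.222571)) = 1.761324; f(x_3) = -0.046772
x_4 = 1.761324 - (-0.046772)·(1.761324 - 1.990250)/(-0.046772 - (0.113561)) = 1.828105; f(x_4) = 0.005183

1.8281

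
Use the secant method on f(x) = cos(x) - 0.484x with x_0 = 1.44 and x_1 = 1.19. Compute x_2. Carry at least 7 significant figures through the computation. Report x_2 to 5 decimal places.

1.04900

f(x_0) = -0.566536, f(x_1) = -0.204300
x_2 = 1.190000 - (-0.204300)·(1.190000 - 1.440000)/(-0.204300 - (-0.566536)) = 1.049001; f(x_2) = -0.009279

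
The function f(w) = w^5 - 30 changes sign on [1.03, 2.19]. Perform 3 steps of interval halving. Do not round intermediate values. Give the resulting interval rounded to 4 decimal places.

f(1.030000) = -28.840726, f(2.190000) = 20.375640 (opposite signs)
step 1: m = 1.610000, f(m) = -19.182438 < 0 → root in [1.610000, 2.190000]
step 2: m = 1.900000, f(m) = -5.239010 < 0 → root in [1.900000, 2.190000]
step 3: m = 2.045000, f(m) = 5.765686 > 0 → root in [1.900000, 2.045000]

[1.9000, 2.0450]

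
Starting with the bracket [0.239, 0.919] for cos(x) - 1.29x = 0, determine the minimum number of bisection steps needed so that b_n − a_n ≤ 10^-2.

Initial width b − a = 0.919 − 0.239 = 0.680000.
After n steps the width is (b−a)/2^n; need (b−a)/2^n ≤ 10^-2.
So n ≥ log₂(0.680000/10^-2) = log₂(68.0000) ≈ 6.0875.
Hence n = 7.

7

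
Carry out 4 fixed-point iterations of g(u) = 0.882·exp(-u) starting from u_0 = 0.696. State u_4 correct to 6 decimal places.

0.535121

u_1 = g(0.696000) = 0.439744
u_2 = g(0.439744) = 0.568186
u_3 = g(0.568186) = 0.499699
u_4 = g(0.499699) = 0.535121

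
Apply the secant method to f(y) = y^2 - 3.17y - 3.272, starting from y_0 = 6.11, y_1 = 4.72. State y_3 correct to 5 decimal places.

Secant update: y_(k+1) = y_k − f(y_k)·(y_k − y_(k-1))/(f(y_k) − f(y_(k-1))).
f(y_0) = 14.691400, f(y_1) = 4.044000
y_2 = 4.720000 - (4.044000)·(4.720000 - 6.110000)/(4.044000 - (14.691400)) = 4.192063; f(y_2) = 1.012551
y_3 = 4.192063 - (1.012551)·(4.192063 - 4.720000)/(1.012551 - (4.044000)) = 4.015723; f(y_3) = 0.124192

4.01572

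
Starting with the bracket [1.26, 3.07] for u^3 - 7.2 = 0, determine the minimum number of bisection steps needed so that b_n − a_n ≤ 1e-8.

28

Initial width b − a = 3.07 − 1.26 = 1.810000.
After n steps the width is (b−a)/2^n; need (b−a)/2^n ≤ 1e-8.
So n ≥ log₂(1.810000/1e-8) = log₂(181000000.0000) ≈ 27.4314.
Hence n = 28.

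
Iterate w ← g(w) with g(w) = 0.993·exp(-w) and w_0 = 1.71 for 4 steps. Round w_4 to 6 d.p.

0.643954

w_1 = g(1.710000) = 0.179600
w_2 = g(0.179600) = 0.829755
w_3 = g(0.829755) = 0.433103
w_4 = g(0.433103) = 0.643954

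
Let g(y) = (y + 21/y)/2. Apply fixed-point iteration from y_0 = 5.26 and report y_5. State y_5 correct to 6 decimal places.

y_1 = g(5.260000) = 4.626198
y_2 = g(4.626198) = 4.582781
y_3 = g(4.582781) = 4.582576
y_4 = g(4.582576) = 4.582576
y_5 = g(4.582576) = 4.582576

4.582576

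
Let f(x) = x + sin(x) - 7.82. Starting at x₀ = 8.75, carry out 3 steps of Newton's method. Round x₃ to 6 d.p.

7.083097

Newton update: x ← x − f(x)/f'(x).
f'(x) = 1 + cos(x)
x_0 = 8.750000: f = 1.554724, f' = 0.219154 → x_1 = 8.750000 - (1.554724)/(0.219154) = 1.655803
x_1 = 1.655803: f = -5.167808, f' = 0.915096 → x_2 = 1.655803 - (-5.167808)/(0.915096) = 7.303088
x_2 = 7.303088: f = 0.335146, f' = 1.523449 → x_3 = 7.303088 - (0.335146)/(1.523449) = 7.083097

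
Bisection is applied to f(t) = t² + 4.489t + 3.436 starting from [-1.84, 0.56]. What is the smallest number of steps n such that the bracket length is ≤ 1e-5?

18

Initial width b − a = 0.56 − -1.84 = 2.400000.
After n steps the width is (b−a)/2^n; need (b−a)/2^n ≤ 1e-5.
So n ≥ log₂(2.400000/1e-5) = log₂(240000.0000) ≈ 17.8727.
Hence n = 18.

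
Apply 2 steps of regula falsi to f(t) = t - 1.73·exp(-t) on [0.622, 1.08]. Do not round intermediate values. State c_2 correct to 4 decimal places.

0.7877

False-position update: c = (a·f(b) − b·f(a))/(f(b) − f(a)); replace the endpoint whose sign matches f(c).
f(0.622000) = -0.306784, f(1.080000) = 0.492500
step 1: c = 0.797791, f(c) = 0.018734 > 0 → new bracket [0.622000, 0.797791]
step 2: c = 0.787675, f(c) = 0.000695 > 0 → new bracket [0.622000, 0.787675]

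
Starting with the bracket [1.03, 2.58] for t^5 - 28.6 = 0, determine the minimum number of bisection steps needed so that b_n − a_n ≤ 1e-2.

8

Initial width b − a = 2.58 − 1.03 = 1.550000.
After n steps the width is (b−a)/2^n; need (b−a)/2^n ≤ 1e-2.
So n ≥ log₂(1.550000/1e-2) = log₂(155.0000) ≈ 7.2761.
Hence n = 8.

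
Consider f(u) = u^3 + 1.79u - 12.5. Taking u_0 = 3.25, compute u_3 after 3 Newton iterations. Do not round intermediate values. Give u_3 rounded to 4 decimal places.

2.0657

f'(u) = 3u^2 + 1.79
u_0 = 3.250000: f = 27.645625, f' = 33.477500 → u_1 = 3.250000 - (27.645625)/(33.477500) = 2.424203
u_1 = 2.424203: f = 6.085780, f' = 19.420278 → u_2 = 2.424203 - (6.085780)/(19.420278) = 2.110830
u_2 = 2.110830: f = 0.683413, f' = 15.156815 → u_3 = 2.110830 - (0.683413)/(15.156815) = 2.065741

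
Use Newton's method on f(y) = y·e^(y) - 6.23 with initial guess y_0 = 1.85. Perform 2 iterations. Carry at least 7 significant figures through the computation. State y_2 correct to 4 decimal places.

1.4601

Newton update: y ← y − f(y)/f'(y).
f'(y) = (y + 1)·e^(y)
y_0 = 1.850000: f = 5.535666, f' = 18.125486 → y_1 = 1.850000 - (5.535666)/(18.125486) = 1.544592
y_1 = 1.544592: f = 1.008051, f' = 11.924111 → y_2 = 1.544592 - (1.008051)/(11.924111) = 1.460053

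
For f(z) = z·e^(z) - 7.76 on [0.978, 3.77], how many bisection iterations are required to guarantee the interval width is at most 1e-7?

Initial width b − a = 3.77 − 0.978 = 2.792000.
After n steps the width is (b−a)/2^n; need (b−a)/2^n ≤ 1e-7.
So n ≥ log₂(2.792000/1e-7) = log₂(27920000.0000) ≈ 24.7348.
Hence n = 25.

25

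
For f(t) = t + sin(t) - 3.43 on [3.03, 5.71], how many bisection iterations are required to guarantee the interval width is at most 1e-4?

Initial width b − a = 5.71 − 3.03 = 2.680000.
After n steps the width is (b−a)/2^n; need (b−a)/2^n ≤ 1e-4.
So n ≥ log₂(2.680000/1e-4) = log₂(26800.0000) ≈ 14.7099.
Hence n = 15.

15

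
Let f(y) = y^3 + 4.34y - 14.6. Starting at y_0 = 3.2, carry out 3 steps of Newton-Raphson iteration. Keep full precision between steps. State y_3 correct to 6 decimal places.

1.867471

f'(y) = 3y^2 + 4.34
y_0 = 3.200000: f = 32.056000, f' = 35.060000 → y_1 = 3.200000 - (32.056000)/(35.060000) = 2.285682
y_1 = 2.285682: f = 7.261039, f' = 20.013022 → y_2 = 2.285682 - (7.261039)/(20.013022) = 1.922866
y_2 = 1.922866: f = 0.854869, f' = 15.432241 → y_3 = 1.922866 - (0.854869)/(15.432241) = 1.867471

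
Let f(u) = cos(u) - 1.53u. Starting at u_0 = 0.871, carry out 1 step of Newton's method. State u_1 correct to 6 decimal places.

0.570967

f'(u) = -sin(u) - 1.53
u_0 = 0.871000: f = -0.688568, f' = -2.294973 → u_1 = 0.871000 - (-0.688568)/(-2.294973) = 0.570967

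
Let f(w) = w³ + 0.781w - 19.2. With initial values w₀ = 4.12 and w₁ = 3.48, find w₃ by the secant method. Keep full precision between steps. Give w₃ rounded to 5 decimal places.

Secant update: w_(k+1) = w_k − f(w_k)·(w_k − w_(k-1))/(f(w_k) − f(w_(k-1))).
f(w_0) = 53.952248, f(w_1) = 25.662072
w_2 = 3.480000 - (25.662072)·(3.480000 - 4.120000)/(25.662072 - (53.952248)) = 2.899455; f(w_2) = 7.439721
w_3 = 2.899455 - (7.439721)·(2.899455 - 3.480000)/(7.439721 - (25.662072)) = 2.662433; f(w_3) = 1.752148

2.66243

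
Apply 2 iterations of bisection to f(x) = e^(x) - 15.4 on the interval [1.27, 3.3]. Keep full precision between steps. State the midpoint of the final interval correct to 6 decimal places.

2.538750

f(1.270000) = -11.839147, f(3.300000) = 11.712639 (opposite signs)
step 1: m = 2.285000, f(m) = -5.574314 < 0 → root in [2.285000, 3.300000]
step 2: m = 2.792500, f(m) = 0.921773 > 0 → root in [2.285000, 2.792500]
Midpoint of [2.285000, 2.792500] = 2.538750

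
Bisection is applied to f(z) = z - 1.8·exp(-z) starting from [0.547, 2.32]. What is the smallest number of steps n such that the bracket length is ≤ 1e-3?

11

Initial width b − a = 2.32 − 0.547 = 1.773000.
After n steps the width is (b−a)/2^n; need (b−a)/2^n ≤ 1e-3.
So n ≥ log₂(1.773000/1e-3) = log₂(1773.0000) ≈ 10.7920.
Hence n = 11.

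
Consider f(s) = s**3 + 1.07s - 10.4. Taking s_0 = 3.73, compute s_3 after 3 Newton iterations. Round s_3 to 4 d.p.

f'(s) = 3s**2 + 1.07
s_0 = 3.730000: f = 45.486217, f' = 42.808700 → s_1 = 3.730000 - (45.486217)/(42.808700) = 2.667454
s_1 = 2.667454: f = 11.433938, f' = 22.415931 → s_2 = 2.667454 - (11.433938)/(22.415931) = 2.157373
s_2 = 2.157373: f = 1.949360, f' = 15.032775 → s_3 = 2.157373 - (1.949360)/(15.032775) = 2.027699

2.0277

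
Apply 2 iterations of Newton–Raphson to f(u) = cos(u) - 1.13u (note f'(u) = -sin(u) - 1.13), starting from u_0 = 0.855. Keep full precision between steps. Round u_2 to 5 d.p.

u_0 = 0.855000: f = -0.309931, f' = -1.884571 → u_1 = 0.855000 - (-0.309931)/(-1.884571) = 0.690543
u_1 = 0.690543: f = -0.009413, f' = -1.766956 → u_2 = 0.690543 - (-0.009413)/(-1.766956) = 0.685216

0.68522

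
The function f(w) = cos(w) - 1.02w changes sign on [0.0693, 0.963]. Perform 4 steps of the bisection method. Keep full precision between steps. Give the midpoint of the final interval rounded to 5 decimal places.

0.71165

f(0.069300) = 0.926914, f(0.963000) = -0.411200 (opposite signs)
step 1: m = 0.516150, f(m) = 0.343253 > 0 → root in [0.516150, 0.963000]
step 2: m = 0.739575, f(m) = -0.015611 < 0 → root in [0.516150, 0.739575]
step 3: m = 0.627862, f(m) = 0.168865 > 0 → root in [0.627862, 0.739575]
step 4: m = 0.683719, f(m) = 0.077836 > 0 → root in [0.683719, 0.739575]
Midpoint of [0.683719, 0.739575] = 0.711647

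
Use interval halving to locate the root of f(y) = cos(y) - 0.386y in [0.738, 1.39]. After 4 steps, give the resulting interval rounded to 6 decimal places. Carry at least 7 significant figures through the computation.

f(0.738000) = 0.454948, f(1.390000) = -0.356727 (opposite signs)
step 1: m = 1.064000, f(m) = 0.074675 > 0 → root in [1.064000, 1.390000]
step 2: m = 1.227000, f(m) = -0.136558 < 0 → root in [1.064000, 1.227000]
step 3: m = 1.145500, f(m) = -0.029572 < 0 → root in [1.064000, 1.145500]
step 4: m = 1.104750, f(m) = 0.022924 > 0 → root in [1.104750, 1.145500]

[1.104750, 1.145500]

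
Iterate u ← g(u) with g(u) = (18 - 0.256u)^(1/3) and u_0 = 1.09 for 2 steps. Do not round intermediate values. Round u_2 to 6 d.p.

2.587941

u_1 = g(1.090000) = 2.607128
u_2 = g(2.607128) = 2.587941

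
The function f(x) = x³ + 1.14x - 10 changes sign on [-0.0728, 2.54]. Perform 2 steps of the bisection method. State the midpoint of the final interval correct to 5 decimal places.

2.21340

f(-0.072800) = -10.083378, f(2.540000) = 9.282664 (opposite signs)
step 1: m = 1.233600, f(m) = -6.716442 < 0 → root in [1.233600, 2.540000]
step 2: m = 1.886800, f(m) = -1.132013 < 0 → root in [1.886800, 2.540000]
Midpoint of [1.886800, 2.540000] = 2.213400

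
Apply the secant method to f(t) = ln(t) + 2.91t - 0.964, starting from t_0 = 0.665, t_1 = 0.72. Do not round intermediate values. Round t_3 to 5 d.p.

f(t_0) = 0.563182, f(t_1) = 0.802696
t_2 = 0.720000 - (0.802696)·(0.720000 - 0.665000)/(0.802696 - (0.563182)) = 0.535676; f(t_2) = -0.029410
t_3 = 0.535676 - (-0.029410)·(0.535676 - 0.720000)/(-0.029410 - (0.802696)) = 0.542190; f(t_3) = 0.001636

0.54219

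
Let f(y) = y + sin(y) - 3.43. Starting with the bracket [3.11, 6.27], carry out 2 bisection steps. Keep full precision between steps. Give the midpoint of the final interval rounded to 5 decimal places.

f(3.110000) = -0.288413, f(6.270000) = 2.826815 (opposite signs)
step 1: m = 4.690000, f(m) = 0.260251 > 0 → root in [3.110000, 4.690000]
step 2: m = 3.900000, f(m) = -0.217766 < 0 → root in [3.900000, 4.690000]
Midpoint of [3.900000, 4.690000] = 4.295000

4.29500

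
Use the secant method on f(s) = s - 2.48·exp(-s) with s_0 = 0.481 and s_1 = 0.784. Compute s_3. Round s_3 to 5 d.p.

0.95378

f(s_0) = -1.052049, f(s_1) = -0.348309
s_2 = 0.784000 - (-0.348309)·(0.784000 - 0.481000)/(-0.348309 - (-1.052049)) = 0.933967; f(s_2) = -0.040653
s_3 = 0.933967 - (-0.040653)·(0.933967 - 0.784000)/(-0.040653 - (-0.348309)) = 0.953783; f(s_3) = -0.001713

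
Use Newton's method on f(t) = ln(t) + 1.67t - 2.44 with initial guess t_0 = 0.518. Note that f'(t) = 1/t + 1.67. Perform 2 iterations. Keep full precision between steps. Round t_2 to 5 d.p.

1.29897

t_0 = 0.518000: f = -2.232720, f' = 3.600502 → t_1 = 0.518000 - (-2.232720)/(3.600502) = 1.138114
t_1 = 1.138114: f = -0.409978, f' = 2.548647 → t_2 = 1.138114 - (-0.409978)/(2.548647) = 1.298975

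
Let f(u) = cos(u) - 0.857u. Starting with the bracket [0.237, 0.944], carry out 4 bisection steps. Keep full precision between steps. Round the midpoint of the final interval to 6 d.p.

f(0.237000) = 0.768938, f(0.944000) = -0.222455 (opposite signs)
step 1: m = 0.590500, f(m) = 0.324604 > 0 → root in [0.590500, 0.944000]
step 2: m = 0.767250, f(m) = 0.062289 > 0 → root in [0.767250, 0.944000]
step 3: m = 0.855625, f(m) = -0.077524 < 0 → root in [0.767250, 0.855625]
step 4: m = 0.811438, f(m) = -0.006945 < 0 → root in [0.767250, 0.811438]
Midpoint of [0.767250, 0.811438] = 0.789344

0.789344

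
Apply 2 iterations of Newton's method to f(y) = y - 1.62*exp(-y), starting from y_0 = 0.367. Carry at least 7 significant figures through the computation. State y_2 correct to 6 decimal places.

f'(y) = 1 + 1.62*exp(-y)
y_0 = 0.367000: f = -0.755352, f' = 2.122352 → y_1 = 0.367000 - (-0.755352)/(2.122352) = 0.722903
y_1 = 0.722903: f = -0.063350, f' = 1.786253 → y_2 = 0.722903 - (-0.063350)/(1.786253) = 0.758368

0.758368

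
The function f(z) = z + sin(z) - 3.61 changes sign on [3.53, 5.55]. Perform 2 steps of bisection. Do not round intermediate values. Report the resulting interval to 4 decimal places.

[4.5400, 5.0450]

f(3.530000) = -0.458715, f(5.550000) = 1.270760 (opposite signs)
step 1: m = 4.540000, f(m) = -0.055178 < 0 → root in [4.540000, 5.550000]
step 2: m = 5.045000, f(m) = 0.489807 > 0 → root in [4.540000, 5.045000]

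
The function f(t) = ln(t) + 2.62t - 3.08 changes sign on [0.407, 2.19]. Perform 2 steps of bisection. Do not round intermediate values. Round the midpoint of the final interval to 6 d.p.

f(0.407000) = -2.912602, f(2.190000) = 3.441702 (opposite signs)
step 1: m = 1.298500, f(m) = 0.583280 > 0 → root in [0.407000, 1.298500]
step 2: m = 0.852750, f(m) = -1.005084 < 0 → root in [0.852750, 1.298500]
Midpoint of [0.852750, 1.298500] = 1.075625

1.075625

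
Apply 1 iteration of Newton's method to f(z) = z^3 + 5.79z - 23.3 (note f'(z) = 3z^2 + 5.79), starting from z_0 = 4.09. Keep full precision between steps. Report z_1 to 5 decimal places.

2.86088

z_0 = 4.090000: f = 68.799029, f' = 55.974300 → z_1 = 4.090000 - (68.799029)/(55.974300) = 2.860882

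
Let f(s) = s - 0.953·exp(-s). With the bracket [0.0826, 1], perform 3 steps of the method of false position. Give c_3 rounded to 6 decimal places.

0.550187

f(0.082600) = -0.794846, f(1.000000) = 0.649411
step 1: c = 0.587490, f(c) = 0.057889 > 0 → new bracket [0.082600, 0.587490]
step 2: c = 0.553215, f(c) = 0.005147 > 0 → new bracket [0.082600, 0.553215]
step 3: c = 0.550187, f(c) = 0.000457 > 0 → new bracket [0.082600, 0.550187]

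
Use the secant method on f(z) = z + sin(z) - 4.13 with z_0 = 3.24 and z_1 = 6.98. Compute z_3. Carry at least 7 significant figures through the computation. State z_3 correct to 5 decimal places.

Secant update: z_(k+1) = z_k − f(z_k)·(z_k − z_(k-1))/(f(z_k) − f(z_(k-1))).
f(z_0) = -0.988249, f(z_1) = 3.491778
z_2 = 6.980000 - (3.491778)·(6.980000 - 3.240000)/(3.491778 - (-0.988249)) = 4.065006; f(z_2) = -0.862659
z_3 = 4.065006 - (-0.862659)·(4.065006 - 6.980000)/(-0.862659 - (3.491778)) = 4.642496; f(z_3) = -0.485062

4.64250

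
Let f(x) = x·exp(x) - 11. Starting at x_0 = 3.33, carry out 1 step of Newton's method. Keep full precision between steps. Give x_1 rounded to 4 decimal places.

2.6519

Newton update: x ← x − f(x)/f'(x).
f'(x) = (x + 1)·exp(x)
x_0 = 3.330000: f = 82.034678, f' = 120.973020 → x_1 = 3.330000 - (82.034678)/(120.973020) = 2.651876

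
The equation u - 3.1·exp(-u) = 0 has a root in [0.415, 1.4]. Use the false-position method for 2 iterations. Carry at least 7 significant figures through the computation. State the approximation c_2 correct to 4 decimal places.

1.0767

f(0.415000) = -1.632055, f(1.400000) = 0.635549
step 1: c = 1.123931, f(c) = 0.116431 > 0 → new bracket [0.415000, 1.123931]
step 2: c = 1.076723, f(c) = 0.020522 > 0 → new bracket [0.415000, 1.076723]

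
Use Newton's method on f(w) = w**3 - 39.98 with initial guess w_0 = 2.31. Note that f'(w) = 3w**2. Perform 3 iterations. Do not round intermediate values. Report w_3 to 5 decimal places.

w_0 = 2.310000: f = -27.653609, f' = 16.008300 → w_1 = 2.310000 - (-27.653609)/(16.008300) = 4.037454
w_1 = 4.037454: f = 25.834700, f' = 48.903115 → w_2 = 4.037454 - (25.834700)/(48.903115) = 3.509171
w_2 = 3.509171: f = 3.232923, f' = 36.942846 → w_3 = 3.509171 - (3.232923)/(36.942846) = 3.421660

3.42166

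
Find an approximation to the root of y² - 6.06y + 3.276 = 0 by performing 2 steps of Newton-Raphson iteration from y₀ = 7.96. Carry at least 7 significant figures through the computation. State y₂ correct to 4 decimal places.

5.5256

Newton update: y ← y − f(y)/f'(y).
f'(y) = 2y - 6.06
y_0 = 7.960000: f = 18.400000, f' = 9.860000 → y_1 = 7.960000 - (18.400000)/(9.860000) = 6.093874
y_1 = 6.093874: f = 3.482425, f' = 6.127748 → y_2 = 6.093874 - (3.482425)/(6.127748) = 5.525570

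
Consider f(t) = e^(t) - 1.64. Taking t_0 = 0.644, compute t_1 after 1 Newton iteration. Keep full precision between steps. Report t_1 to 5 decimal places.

f'(t) = e^(t)
t_0 = 0.644000: f = 0.264082, f' = 1.904082 → t_1 = 0.644000 - (0.264082)/(1.904082) = 0.505307

0.50531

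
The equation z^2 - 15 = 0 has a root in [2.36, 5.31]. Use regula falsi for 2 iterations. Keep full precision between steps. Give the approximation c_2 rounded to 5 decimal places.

f(2.360000) = -9.430400, f(5.310000) = 13.196100
step 1: c = 3.589518, f(c) = -2.115363 < 0 → new bracket [3.589518, 5.310000]
step 2: c = 3.827212, f(c) = -0.352450 < 0 → new bracket [3.827212, 5.310000]

3.82721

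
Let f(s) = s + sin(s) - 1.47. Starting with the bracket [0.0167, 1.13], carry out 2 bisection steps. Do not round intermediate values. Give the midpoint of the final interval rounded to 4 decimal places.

0.7125

f(0.016700) = -1.436601, f(1.130000) = 0.564412 (opposite signs)
step 1: m = 0.573350, f(m) = -0.354201 < 0 → root in [0.573350, 1.130000]
step 2: m = 0.851675, f(m) = 0.134060 > 0 → root in [0.573350, 0.851675]
Midpoint of [0.573350, 0.851675] = 0.712512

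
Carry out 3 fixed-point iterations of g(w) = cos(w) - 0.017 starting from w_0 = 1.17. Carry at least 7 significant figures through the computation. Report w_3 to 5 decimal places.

w_1 = g(1.170000) = 0.373152
w_2 = g(0.373152) = 0.914183
w_3 = g(0.914183) = 0.593438

0.59344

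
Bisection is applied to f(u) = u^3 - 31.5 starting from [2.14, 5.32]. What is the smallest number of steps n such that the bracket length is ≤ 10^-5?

Initial width b − a = 5.32 − 2.14 = 3.180000.
After n steps the width is (b−a)/2^n; need (b−a)/2^n ≤ 10^-5.
So n ≥ log₂(3.180000/10^-5) = log₂(318000.0000) ≈ 18.2787.
Hence n = 19.

19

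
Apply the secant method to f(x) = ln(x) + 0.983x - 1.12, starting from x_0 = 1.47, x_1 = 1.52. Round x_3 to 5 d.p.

f(x_0) = 0.710272, f(x_1) = 0.792870
x_2 = 1.520000 - (0.792870)·(1.520000 - 1.470000)/(0.792870 - (0.710272)) = 1.040042; f(x_2) = -0.058377
x_3 = 1.040042 - (-0.058377)·(1.040042 - 1.520000)/(-0.058377 - (0.792870)) = 1.072957; f(x_3) = 0.005135

1.07296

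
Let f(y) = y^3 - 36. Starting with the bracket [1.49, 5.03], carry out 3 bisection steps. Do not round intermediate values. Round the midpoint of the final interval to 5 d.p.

3.48125

f(1.490000) = -32.692051, f(5.030000) = 91.263527 (opposite signs)
step 1: m = 3.260000, f(m) = -1.354024 < 0 → root in [3.260000, 5.030000]
step 2: m = 4.145000, f(m) = 35.215349 > 0 → root in [3.260000, 4.145000]
step 3: m = 3.702500, f(m) = 14.755744 > 0 → root in [3.260000, 3.702500]
Midpoint of [3.260000, 3.702500] = 3.481250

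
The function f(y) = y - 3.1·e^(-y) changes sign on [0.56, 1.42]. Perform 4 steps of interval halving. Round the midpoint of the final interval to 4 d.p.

1.0706

f(0.560000) = -1.210748, f(1.420000) = 0.670687 (opposite signs)
step 1: m = 0.990000, f(m) = -0.161888 < 0 → root in [0.990000, 1.420000]
step 2: m = 1.205000, f(m) = 0.275955 > 0 → root in [0.990000, 1.205000]
step 3: m = 1.097500, f(m) = 0.063017 > 0 → root in [0.990000, 1.097500]
step 4: m = 1.043750, f(m) = -0.047858 < 0 → root in [1.043750, 1.097500]
Midpoint of [1.043750, 1.097500] = 1.070625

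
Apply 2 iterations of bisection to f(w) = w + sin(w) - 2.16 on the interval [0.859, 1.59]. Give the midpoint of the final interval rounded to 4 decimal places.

1.1331

f(0.859000) = -0.543810, f(1.590000) = 0.429816 (opposite signs)
step 1: m = 1.224500, f(m) = 0.005136 > 0 → root in [0.859000, 1.224500]
step 2: m = 1.041750, f(m) = -0.254961 < 0 → root in [1.041750, 1.224500]
Midpoint of [1.041750, 1.224500] = 1.133125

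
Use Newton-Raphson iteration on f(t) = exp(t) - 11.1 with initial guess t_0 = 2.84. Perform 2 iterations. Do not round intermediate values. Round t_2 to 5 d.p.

f'(t) = exp(t)
t_0 = 2.840000: f = 6.015766, f' = 17.115766 → t_1 = 2.840000 - (6.015766)/(17.115766) = 2.488525
t_1 = 2.488525: f = 0.943498, f' = 12.043498 → t_2 = 2.488525 - (0.943498)/(12.043498) = 2.410184

2.41018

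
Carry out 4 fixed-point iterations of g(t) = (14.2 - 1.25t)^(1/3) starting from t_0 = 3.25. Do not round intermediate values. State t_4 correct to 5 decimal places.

t_1 = g(3.250000) = 2.164264
t_2 = g(2.164264) = 2.256830
t_3 = g(2.256830) = 2.249232
t_4 = g(2.249232) = 2.249857

2.24986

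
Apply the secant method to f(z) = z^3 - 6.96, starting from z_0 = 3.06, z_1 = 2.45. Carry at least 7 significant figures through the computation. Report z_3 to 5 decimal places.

1.95447

f(z_0) = 21.692616, f(z_1) = 7.746125
z_2 = 2.450000 - (7.746125)·(2.450000 - 3.060000)/(7.746125 - (21.692616)) = 2.111195; f(z_2) = 2.449905
z_3 = 2.111195 - (2.449905)·(2.111195 - 2.450000)/(2.449905 - (7.746125)) = 1.954472; f(z_3) = 0.506010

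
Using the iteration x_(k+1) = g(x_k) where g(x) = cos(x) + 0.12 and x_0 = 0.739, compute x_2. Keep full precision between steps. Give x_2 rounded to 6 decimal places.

x_1 = g(0.739000) = 0.859142
x_2 = g(0.859142) = 0.773087

0.773087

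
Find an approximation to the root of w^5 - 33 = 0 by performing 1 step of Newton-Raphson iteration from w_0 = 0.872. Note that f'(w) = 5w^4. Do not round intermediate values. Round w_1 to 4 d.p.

w_0 = 0.872000: f = -32.495824, f' = 2.890919 → w_1 = 0.872000 - (-32.495824)/(2.890919) = 12.112655

12.1127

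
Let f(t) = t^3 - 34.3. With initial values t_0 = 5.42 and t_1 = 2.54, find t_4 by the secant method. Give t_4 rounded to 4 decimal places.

Secant update: t_(k+1) = t_k − f(t_k)·(t_k − t_(k-1))/(f(t_k) − f(t_(k-1))).
f(t_0) = 124.920088, f(t_1) = -17.912936
t_2 = 2.540000 - (-17.912936)·(2.540000 - 5.420000)/(-17.912936 - (124.920088)) = 2.901186; f(t_2) = -9.881071
t_3 = 2.901186 - (-9.881071)·(2.901186 - 2.540000)/(-9.881071 - (-17.912936)) = 3.345529; f(t_3) = 3.145037
t_4 = 3.345529 - (3.145037)·(3.345529 - 2.901186)/(3.145037 - (-9.881071)) = 3.238246; f(t_4) = -0.342983

3.2382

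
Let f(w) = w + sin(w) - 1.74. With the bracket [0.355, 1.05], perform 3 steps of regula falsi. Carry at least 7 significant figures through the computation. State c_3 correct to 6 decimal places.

f(0.355000) = -1.037410, f(1.050000) = 0.177423
step 1: c = 0.948497, f(c) = 0.021037 > 0 → new bracket [0.355000, 0.948497]
step 2: c = 0.936701, f(c) = 0.002309 > 0 → new bracket [0.355000, 0.936701]
step 3: c = 0.935409, f(c) = 0.000251 > 0 → new bracket [0.355000, 0.935409]

0.935409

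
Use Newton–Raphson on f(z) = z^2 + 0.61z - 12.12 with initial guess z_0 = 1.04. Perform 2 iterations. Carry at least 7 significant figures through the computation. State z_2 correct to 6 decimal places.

3.472807

Newton update: z ← z − f(z)/f'(z).
f'(z) = 2z + 0.61
z_0 = 1.040000: f = -10.404000, f' = 2.690000 → z_1 = 1.040000 - (-10.404000)/(2.690000) = 4.907658
z_1 = 4.907658: f = 14.958778, f' = 10.425316 → z_2 = 4.907658 - (14.958778)/(10.425316) = 3.472807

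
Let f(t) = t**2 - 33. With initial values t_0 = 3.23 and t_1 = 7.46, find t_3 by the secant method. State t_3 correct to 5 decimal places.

Secant update: t_(k+1) = t_k − f(t_k)·(t_k − t_(k-1))/(f(t_k) − f(t_(k-1))).
f(t_0) = -22.567100, f(t_1) = 22.651600
t_2 = 7.460000 - (22.651600)·(7.460000 - 3.230000)/(22.651600 - (-22.567100)) = 5.341048; f(t_2) = -4.473209
t_3 = 5.341048 - (-4.473209)·(5.341048 - 7.460000)/(-4.473209 - (22.651600)) = 5.690489; f(t_3) = -0.618340

5.69049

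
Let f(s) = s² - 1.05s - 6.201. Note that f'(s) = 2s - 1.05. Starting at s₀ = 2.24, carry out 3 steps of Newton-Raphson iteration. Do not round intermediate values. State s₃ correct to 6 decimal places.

s_0 = 2.240000: f = -3.535400, f' = 3.430000 → s_1 = 2.240000 - (-3.535400)/(3.430000) = 3.270729
s_1 = 3.270729: f = 1.062402, f' = 5.491458 → s_2 = 3.270729 - (1.062402)/(5.491458) = 3.077264
s_2 = 3.077264: f = 0.037429, f' = 5.104529 → s_3 = 3.077264 - (0.037429)/(5.104529) = 3.069932

3.069932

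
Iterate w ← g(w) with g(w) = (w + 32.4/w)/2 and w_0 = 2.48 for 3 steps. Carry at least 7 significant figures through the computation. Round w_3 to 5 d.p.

w_1 = g(2.480000) = 7.772258
w_2 = g(7.772258) = 5.970465
w_3 = g(5.970465) = 5.698589

5.69859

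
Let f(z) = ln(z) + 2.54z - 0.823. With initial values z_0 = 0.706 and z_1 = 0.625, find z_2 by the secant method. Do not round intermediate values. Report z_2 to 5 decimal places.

0.55219

f(z_0) = 0.622100, f(z_1) = 0.294496
z_2 = 0.625000 - (0.294496)·(0.625000 - 0.706000)/(0.294496 - (0.622100)) = 0.552186; f(z_2) = -0.014319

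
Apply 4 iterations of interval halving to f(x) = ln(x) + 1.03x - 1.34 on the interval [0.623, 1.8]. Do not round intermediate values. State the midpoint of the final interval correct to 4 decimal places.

1.1747

f(0.623000) = -1.171519, f(1.800000) = 1.101787 (opposite signs)
step 1: m = 1.211500, f(m) = 0.099704 > 0 → root in [0.623000, 1.211500]
step 2: m = 0.917250, f(m) = -0.481608 < 0 → root in [0.917250, 1.211500]
step 3: m = 1.064375, f(m) = -0.181306 < 0 → root in [1.064375, 1.211500]
step 4: m = 1.137938, f(m) = -0.038707 < 0 → root in [1.137938, 1.211500]
Midpoint of [1.137938, 1.211500] = 1.174719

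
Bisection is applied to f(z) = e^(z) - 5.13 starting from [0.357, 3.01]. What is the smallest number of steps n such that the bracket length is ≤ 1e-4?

15

Initial width b − a = 3.01 − 0.357 = 2.653000.
After n steps the width is (b−a)/2^n; need (b−a)/2^n ≤ 1e-4.
So n ≥ log₂(2.653000/1e-4) = log₂(26530.0000) ≈ 14.6953.
Hence n = 15.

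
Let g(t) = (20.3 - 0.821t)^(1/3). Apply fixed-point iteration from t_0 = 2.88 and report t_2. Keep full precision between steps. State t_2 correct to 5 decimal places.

t_1 = g(2.880000) = 2.617608
t_2 = g(2.617608) = 2.628047

2.62805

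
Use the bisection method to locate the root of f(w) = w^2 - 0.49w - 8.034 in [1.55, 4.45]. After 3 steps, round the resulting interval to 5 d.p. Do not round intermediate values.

f(1.550000) = -6.391000, f(4.450000) = 9.588000 (opposite signs)
step 1: m = 3.000000, f(m) = -0.504000 < 0 → root in [3.000000, 4.450000]
step 2: m = 3.725000, f(m) = 4.016375 > 0 → root in [3.000000, 3.725000]
step 3: m = 3.362500, f(m) = 1.624781 > 0 → root in [3.000000, 3.362500]

[3.00000, 3.36250]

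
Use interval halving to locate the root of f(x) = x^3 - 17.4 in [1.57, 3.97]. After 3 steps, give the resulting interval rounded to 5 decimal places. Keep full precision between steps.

f(1.570000) = -13.530107, f(3.970000) = 45.170773 (opposite signs)
step 1: m = 2.770000, f(m) = 3.853933 > 0 → root in [1.570000, 2.770000]
step 2: m = 2.170000, f(m) = -7.181687 < 0 → root in [2.170000, 2.770000]
step 3: m = 2.470000, f(m) = -2.330777 < 0 → root in [2.470000, 2.770000]

[2.47000, 2.77000]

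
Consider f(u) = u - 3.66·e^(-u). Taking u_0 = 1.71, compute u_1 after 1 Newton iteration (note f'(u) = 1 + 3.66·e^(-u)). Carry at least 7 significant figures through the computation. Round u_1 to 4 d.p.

Newton update: u ← u − f(u)/f'(u).
u_0 = 1.710000: f = 1.048031, f' = 1.661969 → u_1 = 1.710000 - (1.048031)/(1.661969) = 1.079404

1.0794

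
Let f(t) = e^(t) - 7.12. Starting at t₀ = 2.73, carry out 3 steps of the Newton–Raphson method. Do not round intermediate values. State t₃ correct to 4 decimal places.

1.9632

Newton update: t ← t − f(t)/f'(t).
f'(t) = e^(t)
t_0 = 2.730000: f = 8.212887, f' = 15.332887 → t_1 = 2.730000 - (8.212887)/(15.332887) = 2.194361
t_1 = 2.194361: f = 1.854268, f' = 8.974268 → t_2 = 2.194361 - (1.854268)/(8.974268) = 1.987741
t_2 = 1.987741: f = 0.179025, f' = 7.299025 → t_3 = 1.987741 - (0.179025)/(7.299025) = 1.963214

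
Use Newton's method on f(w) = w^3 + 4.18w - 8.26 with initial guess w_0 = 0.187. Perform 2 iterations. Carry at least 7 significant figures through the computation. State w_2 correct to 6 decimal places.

f'(w) = 3w^2 + 4.18
w_0 = 0.187000: f = -7.471801, f' = 4.284907 → w_1 = 0.187000 - (-7.471801)/(4.284907) = 1.930749
w_1 = 1.930749: f = 7.007956, f' = 15.363371 → w_2 = 1.930749 - (7.007956)/(15.363371) = 1.474602

1.474602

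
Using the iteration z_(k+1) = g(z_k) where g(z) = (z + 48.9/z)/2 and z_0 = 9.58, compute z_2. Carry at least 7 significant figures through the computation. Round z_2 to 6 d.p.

7.001164

z_1 = g(9.580000) = 7.342192
z_2 = g(7.342192) = 7.001164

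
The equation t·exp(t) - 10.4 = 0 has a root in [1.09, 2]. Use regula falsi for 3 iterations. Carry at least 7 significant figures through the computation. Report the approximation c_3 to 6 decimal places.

1.767945

f(1.090000) = -7.158041, f(2.000000) = 4.378112
step 1: c = 1.654644, f(c) = -1.744200 < 0 → new bracket [1.654644, 2.000000]
step 2: c = 1.753033, f(c) = -0.281346 < 0 → new bracket [1.753033, 2.000000]
step 3: c = 1.767945, f(c) = -0.041955 < 0 → new bracket [1.767945, 2.000000]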